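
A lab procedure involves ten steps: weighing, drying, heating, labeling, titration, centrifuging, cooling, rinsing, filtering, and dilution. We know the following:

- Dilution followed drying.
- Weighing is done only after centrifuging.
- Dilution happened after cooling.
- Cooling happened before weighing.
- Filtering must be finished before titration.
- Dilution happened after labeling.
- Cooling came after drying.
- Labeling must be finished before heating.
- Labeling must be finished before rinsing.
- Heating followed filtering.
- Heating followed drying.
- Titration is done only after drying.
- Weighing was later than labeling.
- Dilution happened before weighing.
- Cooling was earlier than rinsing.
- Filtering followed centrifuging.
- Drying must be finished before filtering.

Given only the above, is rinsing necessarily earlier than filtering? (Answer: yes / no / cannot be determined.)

cannot be determined

No chain of stated constraints runs from rinsing to filtering, and none runs from filtering to rinsing either.
So the relative order of rinsing and filtering is not fixed by the given facts.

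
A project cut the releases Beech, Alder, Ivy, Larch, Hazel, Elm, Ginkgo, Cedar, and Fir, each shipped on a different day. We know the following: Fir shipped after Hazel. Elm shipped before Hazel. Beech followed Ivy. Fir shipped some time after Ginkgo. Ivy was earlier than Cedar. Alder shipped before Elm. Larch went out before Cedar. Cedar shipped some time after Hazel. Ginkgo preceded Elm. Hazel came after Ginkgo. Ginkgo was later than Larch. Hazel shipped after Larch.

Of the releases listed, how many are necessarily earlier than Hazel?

Directly stated before Hazel: Elm, Ginkgo, and Larch.
Alder reaches Hazel via Alder → Elm → Hazel.
No chain forces Ivy (or any of the others) ahead of Hazel.
That's Alder, Elm, Ginkgo, and Larch — 4 in all.

4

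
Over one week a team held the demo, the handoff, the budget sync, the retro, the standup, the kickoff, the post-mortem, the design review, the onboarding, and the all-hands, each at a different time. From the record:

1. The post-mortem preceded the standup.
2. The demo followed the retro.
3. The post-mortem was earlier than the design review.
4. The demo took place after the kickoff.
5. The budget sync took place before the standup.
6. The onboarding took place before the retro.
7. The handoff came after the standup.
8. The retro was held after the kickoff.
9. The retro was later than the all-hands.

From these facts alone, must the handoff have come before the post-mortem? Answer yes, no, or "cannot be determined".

no

Tracing the constraints gives the post-mortem → the standup → the handoff, so the post-mortem must come before the handoff.
That means the handoff cannot be before the post-mortem.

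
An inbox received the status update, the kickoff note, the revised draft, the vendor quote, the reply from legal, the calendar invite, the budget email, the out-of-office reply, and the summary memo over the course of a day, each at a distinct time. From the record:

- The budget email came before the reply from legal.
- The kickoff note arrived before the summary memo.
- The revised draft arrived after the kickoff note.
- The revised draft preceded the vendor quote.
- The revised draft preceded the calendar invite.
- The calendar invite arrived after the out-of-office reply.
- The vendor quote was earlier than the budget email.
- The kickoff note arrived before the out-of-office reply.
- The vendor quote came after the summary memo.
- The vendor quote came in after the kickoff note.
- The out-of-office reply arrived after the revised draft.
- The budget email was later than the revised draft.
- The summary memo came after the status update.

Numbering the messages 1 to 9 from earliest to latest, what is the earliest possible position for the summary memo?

3

The kickoff note and the status update must both come before the summary memo — 2 forced predecessors.
Nothing else is forced ahead of the summary memo, so its earliest slot is position 2 + 1 = 3.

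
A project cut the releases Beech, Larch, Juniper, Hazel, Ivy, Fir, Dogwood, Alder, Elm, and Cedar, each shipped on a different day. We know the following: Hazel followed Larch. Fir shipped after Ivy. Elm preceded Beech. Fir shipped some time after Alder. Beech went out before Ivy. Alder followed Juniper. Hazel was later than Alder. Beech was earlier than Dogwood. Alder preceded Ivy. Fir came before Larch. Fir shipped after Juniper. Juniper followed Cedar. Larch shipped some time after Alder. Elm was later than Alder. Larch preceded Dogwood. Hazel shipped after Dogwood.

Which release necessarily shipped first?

Cedar has a chain of constraints placing it before every other release, so Cedar must be first.

Cedar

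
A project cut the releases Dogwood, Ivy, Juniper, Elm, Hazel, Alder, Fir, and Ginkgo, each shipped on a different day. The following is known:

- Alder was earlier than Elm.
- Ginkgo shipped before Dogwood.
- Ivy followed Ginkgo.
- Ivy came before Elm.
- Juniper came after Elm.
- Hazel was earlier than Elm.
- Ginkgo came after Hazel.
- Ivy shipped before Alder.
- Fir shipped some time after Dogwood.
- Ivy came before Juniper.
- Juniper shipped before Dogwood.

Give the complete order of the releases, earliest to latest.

Hazel, Ginkgo, Ivy, Alder, Elm, Juniper, Dogwood, Fir

The constraints fix every adjacent pair, so only one ordering works:
Hazel → Ginkgo → Ivy → Alder → Elm → Juniper → Dogwood → Fir.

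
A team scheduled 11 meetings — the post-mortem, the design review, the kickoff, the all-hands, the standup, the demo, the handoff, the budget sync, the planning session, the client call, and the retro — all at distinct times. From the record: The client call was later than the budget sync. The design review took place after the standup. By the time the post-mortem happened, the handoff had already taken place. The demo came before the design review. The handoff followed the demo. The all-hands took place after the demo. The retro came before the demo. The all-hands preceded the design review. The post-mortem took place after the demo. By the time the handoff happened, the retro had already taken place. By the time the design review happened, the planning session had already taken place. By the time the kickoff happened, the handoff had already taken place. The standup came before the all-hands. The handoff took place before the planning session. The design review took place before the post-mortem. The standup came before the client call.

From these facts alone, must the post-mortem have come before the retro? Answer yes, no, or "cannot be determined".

no

Tracing the constraints gives the retro → the handoff → the post-mortem, so the retro must come before the post-mortem.
That means the post-mortem cannot be before the retro.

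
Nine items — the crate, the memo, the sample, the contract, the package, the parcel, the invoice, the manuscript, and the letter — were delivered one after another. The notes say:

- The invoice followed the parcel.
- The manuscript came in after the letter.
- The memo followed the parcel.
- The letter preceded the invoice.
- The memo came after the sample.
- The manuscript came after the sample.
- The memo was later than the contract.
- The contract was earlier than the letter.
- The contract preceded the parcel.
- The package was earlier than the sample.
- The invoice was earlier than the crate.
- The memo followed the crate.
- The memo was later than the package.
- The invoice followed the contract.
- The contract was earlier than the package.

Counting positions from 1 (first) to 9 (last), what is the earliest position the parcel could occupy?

The contract must come before the parcel — 1 forced predecessor.
Nothing else is forced ahead of the parcel, so its earliest slot is position 1 + 1 = 2.

2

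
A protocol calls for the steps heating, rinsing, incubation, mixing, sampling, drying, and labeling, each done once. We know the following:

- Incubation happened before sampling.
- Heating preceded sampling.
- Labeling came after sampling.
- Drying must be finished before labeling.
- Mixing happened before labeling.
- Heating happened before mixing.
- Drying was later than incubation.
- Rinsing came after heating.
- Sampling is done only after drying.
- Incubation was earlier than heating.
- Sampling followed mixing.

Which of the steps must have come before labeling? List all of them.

drying, heating, incubation, mixing, sampling

Directly stated before labeling: drying, mixing, and sampling.
Heating reaches labeling via heating → sampling → labeling.
Incubation reaches labeling via incubation → drying → labeling.
No chain forces rinsing ahead of labeling.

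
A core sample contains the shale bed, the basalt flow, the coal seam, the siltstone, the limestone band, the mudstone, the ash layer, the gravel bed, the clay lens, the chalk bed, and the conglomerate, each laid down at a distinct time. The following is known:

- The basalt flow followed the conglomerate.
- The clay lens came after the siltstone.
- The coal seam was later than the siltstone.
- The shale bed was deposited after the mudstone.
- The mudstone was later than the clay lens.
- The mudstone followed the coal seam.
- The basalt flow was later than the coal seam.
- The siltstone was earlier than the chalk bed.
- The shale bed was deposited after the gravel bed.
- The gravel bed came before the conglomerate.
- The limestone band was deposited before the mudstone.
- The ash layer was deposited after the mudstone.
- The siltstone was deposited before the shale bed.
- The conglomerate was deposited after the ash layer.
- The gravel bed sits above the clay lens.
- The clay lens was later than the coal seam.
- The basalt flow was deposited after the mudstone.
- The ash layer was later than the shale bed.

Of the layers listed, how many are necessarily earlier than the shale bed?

6

Directly stated before the shale bed: the gravel bed, the mudstone, and the siltstone.
The clay lens reaches the shale bed via the clay lens → the gravel bed → the shale bed.
The coal seam reaches the shale bed via the coal seam → the mudstone → the shale bed.
The limestone band reaches the shale bed via the limestone band → the mudstone → the shale bed.
No chain forces the basalt flow (or any of the others) ahead of the shale bed.
That's the clay lens, the coal seam, the gravel bed, the limestone band, the mudstone, and the siltstone — 6 in all.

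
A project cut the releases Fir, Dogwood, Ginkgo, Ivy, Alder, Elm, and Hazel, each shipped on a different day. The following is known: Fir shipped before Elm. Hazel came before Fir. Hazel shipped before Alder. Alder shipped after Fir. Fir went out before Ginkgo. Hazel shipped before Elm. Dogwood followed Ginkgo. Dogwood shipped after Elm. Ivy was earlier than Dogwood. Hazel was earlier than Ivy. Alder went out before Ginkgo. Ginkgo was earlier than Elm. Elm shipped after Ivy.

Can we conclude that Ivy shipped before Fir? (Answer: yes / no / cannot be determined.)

No chain of stated constraints runs from Ivy to Fir, and none runs from Fir to Ivy either.
So the relative order of Ivy and Fir is not fixed by the given facts.

cannot be determined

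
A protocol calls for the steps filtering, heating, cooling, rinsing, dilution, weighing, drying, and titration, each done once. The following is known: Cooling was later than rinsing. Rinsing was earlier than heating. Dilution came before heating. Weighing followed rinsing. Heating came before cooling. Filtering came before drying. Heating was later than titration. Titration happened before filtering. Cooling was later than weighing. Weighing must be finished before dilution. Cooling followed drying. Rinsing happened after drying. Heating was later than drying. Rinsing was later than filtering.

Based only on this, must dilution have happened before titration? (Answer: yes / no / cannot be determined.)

no

Tracing the constraints gives titration → filtering → rinsing → weighing → dilution, so titration must come before dilution.
That means dilution cannot be before titration.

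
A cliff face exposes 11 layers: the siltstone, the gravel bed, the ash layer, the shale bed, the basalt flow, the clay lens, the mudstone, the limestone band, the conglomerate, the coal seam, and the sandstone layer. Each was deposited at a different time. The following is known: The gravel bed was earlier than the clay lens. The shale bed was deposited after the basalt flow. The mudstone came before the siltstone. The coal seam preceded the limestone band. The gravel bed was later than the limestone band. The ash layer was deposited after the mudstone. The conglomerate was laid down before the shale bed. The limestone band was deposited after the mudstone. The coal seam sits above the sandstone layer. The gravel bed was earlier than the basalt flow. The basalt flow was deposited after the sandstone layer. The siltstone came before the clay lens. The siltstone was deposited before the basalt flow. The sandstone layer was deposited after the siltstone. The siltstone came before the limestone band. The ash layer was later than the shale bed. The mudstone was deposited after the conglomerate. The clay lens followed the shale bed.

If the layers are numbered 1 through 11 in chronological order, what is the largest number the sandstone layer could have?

The sandstone layer must come before the ash layer, the basalt flow, the clay lens, the coal seam, the gravel bed, the limestone band, and the shale bed — 7 layers forced after it.
Everything else can be placed before the sandstone layer in some valid order, so the sandstone layer can sit as late as position 11 − 7 = 4.

4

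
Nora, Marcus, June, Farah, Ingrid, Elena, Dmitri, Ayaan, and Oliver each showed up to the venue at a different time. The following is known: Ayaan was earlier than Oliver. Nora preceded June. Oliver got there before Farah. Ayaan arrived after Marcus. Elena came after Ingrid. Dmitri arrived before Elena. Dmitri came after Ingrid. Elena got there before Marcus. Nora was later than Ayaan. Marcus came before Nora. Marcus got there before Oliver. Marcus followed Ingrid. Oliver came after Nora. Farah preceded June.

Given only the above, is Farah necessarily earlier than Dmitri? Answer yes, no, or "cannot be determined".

Tracing the constraints gives Dmitri → Elena → Marcus → Oliver → Farah, so Dmitri must come before Farah.
That means Farah cannot be before Dmitri.

no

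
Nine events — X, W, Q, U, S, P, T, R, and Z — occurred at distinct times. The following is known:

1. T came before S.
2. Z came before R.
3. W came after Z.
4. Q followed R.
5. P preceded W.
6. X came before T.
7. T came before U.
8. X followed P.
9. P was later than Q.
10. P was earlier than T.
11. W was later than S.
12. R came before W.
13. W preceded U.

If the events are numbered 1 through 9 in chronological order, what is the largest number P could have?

P must come before S, T, U, W, and X — 5 events forced after it.
Everything else can be placed before P in some valid order, so P can sit as late as position 9 − 5 = 4.

4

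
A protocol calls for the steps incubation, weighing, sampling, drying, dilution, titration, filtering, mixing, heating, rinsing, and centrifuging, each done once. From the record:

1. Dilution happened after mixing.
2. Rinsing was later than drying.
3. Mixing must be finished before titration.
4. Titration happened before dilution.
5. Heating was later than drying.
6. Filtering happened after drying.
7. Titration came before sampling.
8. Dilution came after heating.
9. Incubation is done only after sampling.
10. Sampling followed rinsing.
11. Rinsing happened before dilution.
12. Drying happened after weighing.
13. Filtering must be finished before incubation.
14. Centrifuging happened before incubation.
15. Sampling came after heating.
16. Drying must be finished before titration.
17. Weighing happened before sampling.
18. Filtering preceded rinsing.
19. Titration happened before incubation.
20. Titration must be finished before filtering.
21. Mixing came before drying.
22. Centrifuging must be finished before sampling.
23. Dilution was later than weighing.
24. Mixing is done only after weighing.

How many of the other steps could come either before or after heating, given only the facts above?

Forced before heating: drying, mixing, and weighing; forced after heating: dilution, incubation, and sampling.
That leaves centrifuging, filtering, rinsing, and titration with no forced order relative to heating — 4.

4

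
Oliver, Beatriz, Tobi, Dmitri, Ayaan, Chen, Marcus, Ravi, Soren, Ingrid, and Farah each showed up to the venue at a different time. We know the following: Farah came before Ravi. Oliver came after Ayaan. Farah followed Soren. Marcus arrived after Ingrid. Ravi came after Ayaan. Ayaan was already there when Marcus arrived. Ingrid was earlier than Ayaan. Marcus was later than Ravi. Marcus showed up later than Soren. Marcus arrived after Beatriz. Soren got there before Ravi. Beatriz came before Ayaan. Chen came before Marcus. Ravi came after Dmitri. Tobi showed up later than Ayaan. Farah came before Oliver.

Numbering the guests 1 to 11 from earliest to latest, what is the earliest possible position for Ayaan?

3

Beatriz and Ingrid must both come before Ayaan — 2 forced predecessors.
Nothing else is forced ahead of Ayaan, so their earliest slot is position 2 + 1 = 3.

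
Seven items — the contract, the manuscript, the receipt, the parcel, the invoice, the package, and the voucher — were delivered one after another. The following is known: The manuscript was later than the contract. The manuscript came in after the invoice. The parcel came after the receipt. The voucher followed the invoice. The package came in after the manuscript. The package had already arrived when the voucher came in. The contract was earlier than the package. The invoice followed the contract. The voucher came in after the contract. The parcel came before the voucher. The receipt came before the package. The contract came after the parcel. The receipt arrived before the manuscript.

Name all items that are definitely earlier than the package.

Directly stated before the package: the contract, the manuscript, and the receipt.
The invoice reaches the package via the invoice → the manuscript → the package.
The parcel reaches the package via the parcel → the contract → the package.
No chain forces the voucher ahead of the package.

the contract, the invoice, the manuscript, the parcel, the receipt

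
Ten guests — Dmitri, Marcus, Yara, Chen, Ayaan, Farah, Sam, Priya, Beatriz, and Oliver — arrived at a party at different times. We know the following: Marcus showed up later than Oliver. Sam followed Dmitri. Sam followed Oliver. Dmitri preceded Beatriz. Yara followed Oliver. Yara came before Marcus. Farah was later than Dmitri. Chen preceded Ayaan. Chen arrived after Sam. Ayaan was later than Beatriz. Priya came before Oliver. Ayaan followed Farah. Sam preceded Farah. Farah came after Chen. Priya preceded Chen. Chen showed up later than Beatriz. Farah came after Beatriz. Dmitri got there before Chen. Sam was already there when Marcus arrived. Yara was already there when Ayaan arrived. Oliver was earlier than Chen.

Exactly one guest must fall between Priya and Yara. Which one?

Tracing the constraints gives Priya → Oliver → Yara, so Oliver sits after Priya and before Yara.
No other guest is forced both after Priya and before Yara.

Oliver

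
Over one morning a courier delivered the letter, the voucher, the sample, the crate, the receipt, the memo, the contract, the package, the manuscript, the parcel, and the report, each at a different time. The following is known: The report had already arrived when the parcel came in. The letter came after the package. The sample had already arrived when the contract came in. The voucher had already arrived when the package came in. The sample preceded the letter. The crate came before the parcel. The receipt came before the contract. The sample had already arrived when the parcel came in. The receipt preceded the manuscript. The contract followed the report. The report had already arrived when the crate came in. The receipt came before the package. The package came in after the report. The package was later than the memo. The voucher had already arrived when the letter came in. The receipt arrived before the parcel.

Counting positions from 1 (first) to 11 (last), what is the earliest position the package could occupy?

5

The memo, the receipt, the report, and the voucher must all come before the package — 4 forced predecessors.
Nothing else is forced ahead of the package, so its earliest slot is position 4 + 1 = 5.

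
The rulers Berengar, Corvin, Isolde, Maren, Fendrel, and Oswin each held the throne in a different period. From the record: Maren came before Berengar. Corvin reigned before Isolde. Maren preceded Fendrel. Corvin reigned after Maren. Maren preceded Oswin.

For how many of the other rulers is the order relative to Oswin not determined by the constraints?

Forced before Oswin: Maren.
That leaves Berengar, Corvin, Fendrel, and Isolde with no forced order relative to Oswin — 4.

4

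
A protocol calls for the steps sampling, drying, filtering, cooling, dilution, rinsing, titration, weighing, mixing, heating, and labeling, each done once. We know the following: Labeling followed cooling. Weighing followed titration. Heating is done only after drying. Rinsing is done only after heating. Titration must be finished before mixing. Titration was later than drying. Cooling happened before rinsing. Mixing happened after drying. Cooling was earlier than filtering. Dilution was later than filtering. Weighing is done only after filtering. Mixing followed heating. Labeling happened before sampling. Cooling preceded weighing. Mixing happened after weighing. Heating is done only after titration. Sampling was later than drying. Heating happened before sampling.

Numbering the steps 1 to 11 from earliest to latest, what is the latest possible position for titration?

6

Titration must come before heating, mixing, rinsing, sampling, and weighing — 5 steps forced after it.
Everything else can be placed before titration in some valid order, so titration can sit as late as position 11 − 5 = 6.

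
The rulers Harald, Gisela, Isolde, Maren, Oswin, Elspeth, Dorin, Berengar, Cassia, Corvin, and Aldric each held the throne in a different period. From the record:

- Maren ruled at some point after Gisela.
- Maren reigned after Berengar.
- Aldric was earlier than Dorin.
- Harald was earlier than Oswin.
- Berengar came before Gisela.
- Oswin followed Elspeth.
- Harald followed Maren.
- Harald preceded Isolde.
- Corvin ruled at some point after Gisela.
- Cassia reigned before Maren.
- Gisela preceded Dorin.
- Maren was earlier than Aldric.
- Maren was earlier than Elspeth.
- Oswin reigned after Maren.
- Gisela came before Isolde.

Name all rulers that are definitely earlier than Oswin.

Directly stated before Oswin: Elspeth, Harald, and Maren.
Berengar reaches Oswin via Berengar → Maren → Oswin.
Cassia reaches Oswin via Cassia → Maren → Oswin.
Gisela reaches Oswin via Gisela → Maren → Oswin.
No chain forces Isolde (or any of the others) ahead of Oswin.

Berengar, Cassia, Elspeth, Gisela, Harald, Maren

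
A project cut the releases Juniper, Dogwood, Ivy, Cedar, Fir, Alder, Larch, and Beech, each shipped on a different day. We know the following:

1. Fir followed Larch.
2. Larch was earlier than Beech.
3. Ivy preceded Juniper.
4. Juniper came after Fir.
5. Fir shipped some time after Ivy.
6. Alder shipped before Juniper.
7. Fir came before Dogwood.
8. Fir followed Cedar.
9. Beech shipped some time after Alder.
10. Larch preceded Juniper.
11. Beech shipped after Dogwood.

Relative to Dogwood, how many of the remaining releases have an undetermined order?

Forced before Dogwood: Cedar, Fir, Ivy, and Larch; forced after Dogwood: Beech.
That leaves Alder and Juniper with no forced order relative to Dogwood — 2.

2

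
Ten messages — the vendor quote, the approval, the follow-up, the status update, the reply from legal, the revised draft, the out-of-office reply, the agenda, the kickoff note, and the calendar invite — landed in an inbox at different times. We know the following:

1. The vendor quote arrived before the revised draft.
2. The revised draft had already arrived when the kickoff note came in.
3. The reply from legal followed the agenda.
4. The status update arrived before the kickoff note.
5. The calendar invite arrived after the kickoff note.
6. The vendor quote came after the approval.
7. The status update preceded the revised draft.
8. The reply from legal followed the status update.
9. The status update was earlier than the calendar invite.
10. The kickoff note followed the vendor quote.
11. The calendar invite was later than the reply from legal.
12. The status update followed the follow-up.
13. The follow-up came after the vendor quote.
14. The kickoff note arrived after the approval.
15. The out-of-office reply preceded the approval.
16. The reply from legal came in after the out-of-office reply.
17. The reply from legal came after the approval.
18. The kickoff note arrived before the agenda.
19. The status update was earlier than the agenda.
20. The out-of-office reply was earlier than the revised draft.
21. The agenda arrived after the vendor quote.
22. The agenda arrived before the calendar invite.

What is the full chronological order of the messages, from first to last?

The constraints fix every adjacent pair, so only one ordering works:
the out-of-office reply → the approval → the vendor quote → the follow-up → the status update → the revised draft → the kickoff note → the agenda → the reply from legal → the calendar invite.

the out-of-office reply, the approval, the vendor quote, the follow-up, the status update, the revised draft, the kickoff note, the agenda, the reply from legal, the calendar invite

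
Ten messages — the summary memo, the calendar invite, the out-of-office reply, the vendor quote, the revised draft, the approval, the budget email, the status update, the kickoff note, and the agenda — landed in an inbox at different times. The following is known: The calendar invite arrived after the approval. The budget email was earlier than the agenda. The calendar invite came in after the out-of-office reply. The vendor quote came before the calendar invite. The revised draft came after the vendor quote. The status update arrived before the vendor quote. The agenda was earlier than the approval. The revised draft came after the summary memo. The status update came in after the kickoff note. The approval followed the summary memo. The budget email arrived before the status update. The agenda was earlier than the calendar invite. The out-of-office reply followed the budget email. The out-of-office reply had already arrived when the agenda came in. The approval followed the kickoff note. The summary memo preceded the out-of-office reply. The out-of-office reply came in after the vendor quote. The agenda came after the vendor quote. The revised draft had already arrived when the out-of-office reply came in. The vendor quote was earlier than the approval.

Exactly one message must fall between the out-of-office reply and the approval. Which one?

Tracing the constraints gives the out-of-office reply → the agenda → the approval, so the agenda sits after the out-of-office reply and before the approval.
No other message is forced both after the out-of-office reply and before the approval.

the agenda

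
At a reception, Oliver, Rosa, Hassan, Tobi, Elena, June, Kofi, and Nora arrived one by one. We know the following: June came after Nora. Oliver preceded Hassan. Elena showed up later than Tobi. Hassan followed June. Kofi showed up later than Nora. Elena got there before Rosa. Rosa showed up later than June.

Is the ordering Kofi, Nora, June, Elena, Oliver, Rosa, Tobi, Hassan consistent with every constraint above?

no

The constraints require Tobi before Elena, but in the proposed sequence Elena appears ahead of Tobi. That one violation is enough.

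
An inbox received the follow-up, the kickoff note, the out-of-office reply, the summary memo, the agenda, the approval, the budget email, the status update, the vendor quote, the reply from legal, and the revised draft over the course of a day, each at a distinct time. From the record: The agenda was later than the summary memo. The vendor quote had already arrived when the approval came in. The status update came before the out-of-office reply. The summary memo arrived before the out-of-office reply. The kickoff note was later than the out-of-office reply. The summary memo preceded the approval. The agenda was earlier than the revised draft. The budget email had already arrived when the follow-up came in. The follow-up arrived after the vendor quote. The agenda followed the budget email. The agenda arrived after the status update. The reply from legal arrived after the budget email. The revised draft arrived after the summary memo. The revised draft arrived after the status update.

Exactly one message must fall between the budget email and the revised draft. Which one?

the agenda

Tracing the constraints gives the budget email → the agenda → the revised draft, so the agenda sits after the budget email and before the revised draft.
No other message is forced both after the budget email and before the revised draft.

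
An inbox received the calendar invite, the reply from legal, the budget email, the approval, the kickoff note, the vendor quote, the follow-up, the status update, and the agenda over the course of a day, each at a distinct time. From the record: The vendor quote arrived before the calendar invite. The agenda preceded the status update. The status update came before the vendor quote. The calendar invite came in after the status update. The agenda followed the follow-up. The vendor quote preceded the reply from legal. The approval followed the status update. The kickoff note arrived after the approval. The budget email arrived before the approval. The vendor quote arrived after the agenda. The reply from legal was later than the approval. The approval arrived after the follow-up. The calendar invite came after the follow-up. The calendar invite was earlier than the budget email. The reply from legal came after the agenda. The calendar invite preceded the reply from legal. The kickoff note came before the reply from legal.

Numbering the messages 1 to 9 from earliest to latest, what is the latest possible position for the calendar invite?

The calendar invite must come before the approval, the budget email, the kickoff note, and the reply from legal — 4 messages forced after it.
Everything else can be placed before the calendar invite in some valid order, so the calendar invite can sit as late as position 9 − 4 = 5.

5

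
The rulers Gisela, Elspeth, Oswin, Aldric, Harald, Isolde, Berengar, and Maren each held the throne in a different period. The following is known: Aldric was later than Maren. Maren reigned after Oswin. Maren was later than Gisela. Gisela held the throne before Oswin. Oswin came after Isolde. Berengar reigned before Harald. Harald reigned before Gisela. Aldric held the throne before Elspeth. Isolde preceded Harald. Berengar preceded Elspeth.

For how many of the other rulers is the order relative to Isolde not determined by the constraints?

1

Forced after Isolde: Aldric, Elspeth, Gisela, Harald, Maren, and Oswin.
That leaves Berengar with no forced order relative to Isolde — 1.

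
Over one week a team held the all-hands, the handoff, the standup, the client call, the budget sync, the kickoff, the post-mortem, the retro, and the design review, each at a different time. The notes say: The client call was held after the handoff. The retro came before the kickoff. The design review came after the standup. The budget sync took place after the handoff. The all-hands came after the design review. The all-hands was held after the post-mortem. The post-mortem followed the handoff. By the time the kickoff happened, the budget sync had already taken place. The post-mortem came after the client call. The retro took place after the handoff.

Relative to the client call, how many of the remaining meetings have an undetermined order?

5

Forced before the client call: the handoff; forced after the client call: the all-hands and the post-mortem.
That leaves the budget sync, the design review, the kickoff, the retro, and the standup with no forced order relative to the client call — 5.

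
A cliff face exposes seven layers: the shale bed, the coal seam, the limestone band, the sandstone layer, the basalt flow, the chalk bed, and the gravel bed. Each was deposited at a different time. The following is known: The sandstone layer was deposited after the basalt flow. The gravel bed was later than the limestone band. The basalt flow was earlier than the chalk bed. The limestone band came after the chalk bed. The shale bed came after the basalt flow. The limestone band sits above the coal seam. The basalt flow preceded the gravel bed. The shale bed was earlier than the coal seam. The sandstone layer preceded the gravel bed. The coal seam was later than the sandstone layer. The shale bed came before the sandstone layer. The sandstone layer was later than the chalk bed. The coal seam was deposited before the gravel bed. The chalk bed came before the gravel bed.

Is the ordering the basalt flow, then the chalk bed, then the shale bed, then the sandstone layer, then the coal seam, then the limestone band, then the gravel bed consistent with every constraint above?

Check each stated constraint against the proposed order — e.g. the chalk bed is ahead of the gravel bed; the basalt flow is ahead of the gravel bed. Every pair is in the required order; nothing is violated.

yes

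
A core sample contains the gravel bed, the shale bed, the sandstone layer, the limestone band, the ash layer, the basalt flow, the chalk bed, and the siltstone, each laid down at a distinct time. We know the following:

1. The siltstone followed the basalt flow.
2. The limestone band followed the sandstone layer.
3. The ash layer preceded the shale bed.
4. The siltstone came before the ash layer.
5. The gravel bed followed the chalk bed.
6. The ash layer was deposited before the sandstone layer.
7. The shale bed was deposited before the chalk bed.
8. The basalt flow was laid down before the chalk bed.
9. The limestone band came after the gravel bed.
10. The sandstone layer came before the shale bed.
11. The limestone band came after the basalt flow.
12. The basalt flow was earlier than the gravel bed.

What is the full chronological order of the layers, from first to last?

the basalt flow, the siltstone, the ash layer, the sandstone layer, the shale bed, the chalk bed, the gravel bed, the limestone band

The constraints fix every adjacent pair, so only one ordering works:
the basalt flow → the siltstone → the ash layer → the sandstone layer → the shale bed → the chalk bed → the gravel bed → the limestone band.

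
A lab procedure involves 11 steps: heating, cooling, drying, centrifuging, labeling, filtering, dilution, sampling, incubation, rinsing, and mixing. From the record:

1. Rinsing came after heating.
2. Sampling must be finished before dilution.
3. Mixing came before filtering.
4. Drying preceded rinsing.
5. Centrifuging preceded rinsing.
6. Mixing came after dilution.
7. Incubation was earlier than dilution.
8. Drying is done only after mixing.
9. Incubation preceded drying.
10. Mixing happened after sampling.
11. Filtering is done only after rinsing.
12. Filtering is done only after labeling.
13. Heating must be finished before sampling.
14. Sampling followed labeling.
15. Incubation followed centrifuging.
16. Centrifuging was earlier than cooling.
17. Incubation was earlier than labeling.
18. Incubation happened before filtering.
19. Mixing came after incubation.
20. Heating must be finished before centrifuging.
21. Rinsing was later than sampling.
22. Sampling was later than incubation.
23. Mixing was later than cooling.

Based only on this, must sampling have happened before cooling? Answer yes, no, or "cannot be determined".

No chain of stated constraints runs from sampling to cooling, and none runs from cooling to sampling either.
So the relative order of sampling and cooling is not fixed by the given facts.

cannot be determined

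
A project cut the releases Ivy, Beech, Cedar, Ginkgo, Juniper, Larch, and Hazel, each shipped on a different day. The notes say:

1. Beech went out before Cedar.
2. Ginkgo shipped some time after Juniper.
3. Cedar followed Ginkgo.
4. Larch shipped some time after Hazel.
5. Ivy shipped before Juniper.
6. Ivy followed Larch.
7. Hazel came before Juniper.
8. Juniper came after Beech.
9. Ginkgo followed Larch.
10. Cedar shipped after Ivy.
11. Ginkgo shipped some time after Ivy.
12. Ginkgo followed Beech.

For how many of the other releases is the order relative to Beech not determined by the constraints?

3

Forced after Beech: Cedar, Ginkgo, and Juniper.
That leaves Hazel, Ivy, and Larch with no forced order relative to Beech — 3.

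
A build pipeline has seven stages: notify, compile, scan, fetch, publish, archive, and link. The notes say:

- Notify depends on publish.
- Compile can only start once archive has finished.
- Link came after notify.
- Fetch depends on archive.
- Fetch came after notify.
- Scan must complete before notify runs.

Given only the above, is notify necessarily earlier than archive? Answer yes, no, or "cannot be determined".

cannot be determined

No chain of stated constraints runs from notify to archive, and none runs from archive to notify either.
So the relative order of notify and archive is not fixed by the given facts.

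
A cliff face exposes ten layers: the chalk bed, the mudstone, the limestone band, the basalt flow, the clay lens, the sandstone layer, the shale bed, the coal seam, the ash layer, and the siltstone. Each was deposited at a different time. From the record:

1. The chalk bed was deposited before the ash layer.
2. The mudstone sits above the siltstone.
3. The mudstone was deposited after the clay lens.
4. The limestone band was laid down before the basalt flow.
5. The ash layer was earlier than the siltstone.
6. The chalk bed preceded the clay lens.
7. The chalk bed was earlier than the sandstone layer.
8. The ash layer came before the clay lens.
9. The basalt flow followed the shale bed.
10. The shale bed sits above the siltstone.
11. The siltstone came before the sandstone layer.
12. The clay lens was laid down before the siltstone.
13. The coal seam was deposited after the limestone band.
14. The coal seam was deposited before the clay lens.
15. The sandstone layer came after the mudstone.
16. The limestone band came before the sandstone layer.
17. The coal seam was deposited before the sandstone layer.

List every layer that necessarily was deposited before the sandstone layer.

the ash layer, the chalk bed, the clay lens, the coal seam, the limestone band, the mudstone, the siltstone

Directly stated before the sandstone layer: the chalk bed, the coal seam, the limestone band, the mudstone, and the siltstone.
The ash layer reaches the sandstone layer via the ash layer → the siltstone → the sandstone layer.
The clay lens reaches the sandstone layer via the clay lens → the siltstone → the sandstone layer.
No chain forces the basalt flow (or any of the others) ahead of the sandstone layer.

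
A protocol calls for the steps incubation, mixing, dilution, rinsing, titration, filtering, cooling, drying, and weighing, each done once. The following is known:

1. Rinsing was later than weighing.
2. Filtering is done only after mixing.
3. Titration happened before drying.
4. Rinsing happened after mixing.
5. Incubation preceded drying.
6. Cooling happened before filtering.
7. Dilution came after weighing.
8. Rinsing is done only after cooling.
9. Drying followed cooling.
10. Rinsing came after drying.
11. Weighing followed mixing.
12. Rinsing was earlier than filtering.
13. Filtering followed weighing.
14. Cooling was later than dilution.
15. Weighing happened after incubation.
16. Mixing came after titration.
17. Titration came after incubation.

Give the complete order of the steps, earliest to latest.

The constraints fix every adjacent pair, so only one ordering works:
incubation → titration → mixing → weighing → dilution → cooling → drying → rinsing → filtering.

incubation, titration, mixing, weighing, dilution, cooling, drying, rinsing, filtering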